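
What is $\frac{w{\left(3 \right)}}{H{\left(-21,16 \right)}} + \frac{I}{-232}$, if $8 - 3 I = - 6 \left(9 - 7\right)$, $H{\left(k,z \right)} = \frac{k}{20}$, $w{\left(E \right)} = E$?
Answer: $- \frac{3515}{1218} \approx -2.8859$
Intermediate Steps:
$H{\left(k,z \right)} = \frac{k}{20}$
$I = \frac{20}{3}$ ($I = \frac{8}{3} - \frac{\left(-6\right) \left(9 - 7\right)}{3} = \frac{8}{3} - \frac{\left(-6\right) 2}{3} = \frac{8}{3} - -4 = \frac{8}{3} + 4 = \frac{20}{3} \approx 6.6667$)
$\frac{w{\left(3 \right)}}{H{\left(-21,16 \right)}} + \frac{I}{-232} = \frac{3}{\frac{1}{20} \left(-21\right)} + \frac{20}{3 \left(-232\right)} = \frac{3}{- \frac{21}{20}} + \frac{20}{3} \left(- \frac{1}{232}\right) = 3 \left(- \frac{20}{21}\right) - \frac{5}{174} = - \frac{20}{7} - \frac{5}{174} = - \frac{3515}{1218}$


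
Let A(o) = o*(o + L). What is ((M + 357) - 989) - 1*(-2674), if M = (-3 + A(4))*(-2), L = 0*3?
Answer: 2016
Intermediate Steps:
L = 0
A(o) = o² (A(o) = o*(o + 0) = o*o = o²)
M = -26 (M = (-3 + 4²)*(-2) = (-3 + 16)*(-2) = 13*(-2) = -26)
((M + 357) - 989) - 1*(-2674) = ((-26 + 357) - 989) - 1*(-2674) = (331 - 989) + 2674 = -658 + 2674 = 2016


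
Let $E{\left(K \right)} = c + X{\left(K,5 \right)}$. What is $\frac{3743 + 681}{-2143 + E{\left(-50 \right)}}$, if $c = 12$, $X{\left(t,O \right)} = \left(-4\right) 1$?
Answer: $- \frac{632}{305} \approx -2.0721$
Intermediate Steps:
$X{\left(t,O \right)} = -4$
$E{\left(K \right)} = 8$ ($E{\left(K \right)} = 12 - 4 = 8$)
$\frac{3743 + 681}{-2143 + E{\left(-50 \right)}} = \frac{3743 + 681}{-2143 + 8} = \frac{4424}{-2135} = 4424 \left(- \frac{1}{2135}\right) = - \frac{632}{305}$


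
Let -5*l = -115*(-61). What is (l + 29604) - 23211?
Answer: 4990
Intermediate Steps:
l = -1403 (l = -(-23)*(-61) = -⅕*7015 = -1403)
(l + 29604) - 23211 = (-1403 + 29604) - 23211 = 28201 - 23211 = 4990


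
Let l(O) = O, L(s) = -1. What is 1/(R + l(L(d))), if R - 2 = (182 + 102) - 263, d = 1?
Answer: 1/22 ≈ 0.045455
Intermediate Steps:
R = 23 (R = 2 + ((182 + 102) - 263) = 2 + (284 - 263) = 2 + 21 = 23)
1/(R + l(L(d))) = 1/(23 - 1) = 1/22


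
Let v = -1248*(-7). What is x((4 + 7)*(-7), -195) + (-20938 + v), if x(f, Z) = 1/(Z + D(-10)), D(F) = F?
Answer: -2501411/205 ≈ -12202.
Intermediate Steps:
v = 8736
x(f, Z) = 1/(-10 + Z) (x(f, Z) = 1/(Z - 10) = 1/(-10 + Z))
x((4 + 7)*(-7), -195) + (-20938 + v) = 1/(-10 - 195) + (-20938 + 8736) = 1/(-205) - 12202 = -1/205 - 12202 = -2501411/205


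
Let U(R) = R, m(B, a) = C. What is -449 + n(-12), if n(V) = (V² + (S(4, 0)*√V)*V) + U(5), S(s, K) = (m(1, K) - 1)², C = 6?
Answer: -300 - 600*I*√3 ≈ -300.0 - 1039.2*I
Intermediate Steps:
m(B, a) = 6
S(s, K) = 25 (S(s, K) = (6 - 1)² = 5² = 25)
n(V) = 5 + V² + 25*V^(3/2) (n(V) = (V² + (25*√V)*V) + 5 = (V² + 25*V^(3/2)) + 5 = 5 + V² + 25*V^(3/2))
-449 + n(-12) = -449 + (5 + (-12)² + 25*(-12)^(3/2)) = -449 + (5 + 144 + 25*(-24*I*√3)) = -449 + (5 + 144 - 600*I*√3) = -449 + (149 - 600*I*√3) = -300 - 600*I*√3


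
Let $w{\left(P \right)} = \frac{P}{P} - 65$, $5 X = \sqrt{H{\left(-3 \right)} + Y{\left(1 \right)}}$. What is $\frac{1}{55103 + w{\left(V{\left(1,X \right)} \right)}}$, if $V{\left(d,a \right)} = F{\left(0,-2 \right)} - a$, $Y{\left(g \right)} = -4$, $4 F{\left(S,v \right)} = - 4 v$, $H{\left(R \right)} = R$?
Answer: $\frac{1}{55039} \approx 1.8169 \cdot 10^{-5}$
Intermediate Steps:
$F{\left(S,v \right)} = - v$ ($F{\left(S,v \right)} = \frac{\left(-4\right) v}{4} = - v$)
$X = \frac{i \sqrt{7}}{5}$ ($X = \frac{\sqrt{-3 - 4}}{5} = \frac{\sqrt{-7}}{5} = \frac{i \sqrt{7}}{5} \approx 0.52915 i$)
$V{\left(d,a \right)} = 2 - a$ ($V{\left(d,a \right)} = \left(-1\right) \left(-2\right) - a = 2 - a$)
$w{\left(P \right)} = -64$ ($w{\left(P \right)} = 1 - 65 = -64$)
$\frac{1}{55103 + w{\left(V{\left(1,X \right)} \right)}} = \frac{1}{55103 - 64} = \frac{1}{55039}$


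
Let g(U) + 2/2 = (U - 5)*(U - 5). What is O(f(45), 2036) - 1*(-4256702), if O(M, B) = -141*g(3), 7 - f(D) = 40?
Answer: 4256279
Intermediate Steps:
f(D) = -33 (f(D) = 7 - 1*40 = 7 - 40 = -33)
g(U) = -1 + (-5 + U)² (g(U) = -1 + (U - 5)*(U - 5) = -1 + (-5 + U)*(-5 + U) = -1 + (-5 + U)²)
O(M, B) = -423 (O(M, B) = -141*(-1 + (-5 + 3)²) = -141*(-1 + (-2)²) = -141*(-1 + 4) = -141*3 = -423)
O(f(45), 2036) - 1*(-4256702) = -423 - 1*(-4256702) = -423 + 4256702 = 4256279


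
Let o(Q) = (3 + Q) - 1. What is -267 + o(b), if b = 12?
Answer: -253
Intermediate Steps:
o(Q) = 2 + Q
-267 + o(b) = -267 + (2 + 12) = -267 + 14 = -253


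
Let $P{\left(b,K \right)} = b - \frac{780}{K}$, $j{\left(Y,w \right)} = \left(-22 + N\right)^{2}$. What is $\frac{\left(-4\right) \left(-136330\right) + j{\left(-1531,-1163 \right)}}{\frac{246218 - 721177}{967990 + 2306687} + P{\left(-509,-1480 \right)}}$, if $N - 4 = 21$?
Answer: $- \frac{132147448696242}{123251418445} \approx -1072.2$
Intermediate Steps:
$N = 25$ ($N = 4 + 21 = 25$)
$j{\left(Y,w \right)} = 9$ ($j{\left(Y,w \right)} = \left(-22 + 25\right)^{2} = 3^{2} = 9$)
$P{\left(b,K \right)} = b - \frac{780}{K}$
$\frac{\left(-4\right) \left(-136330\right) + j{\left(-1531,-1163 \right)}}{\frac{246218 - 721177}{967990 + 2306687} + P{\left(-509,-1480 \right)}} = \frac{\left(-4\right) \left(-136330\right) + 9}{\frac{246218 - 721177}{967990 + 2306687} - \left(509 + \frac{780}{-1480}\right)} = \frac{545320 + 9}{- \frac{474959}{3274677} - \frac{37627}{74}} = \frac{545329}{\left(-474959\right) \frac{1}{3274677} + \left(-509 + \frac{39}{74}\right)} = \frac{545329}{- \frac{474959}{3274677} - \frac{37627}{74}} = \frac{545329}{- \frac{123251418445}{242326098}} = 545329 \left(- \frac{242326098}{123251418445}\right) = - \frac{132147448696242}{123251418445}$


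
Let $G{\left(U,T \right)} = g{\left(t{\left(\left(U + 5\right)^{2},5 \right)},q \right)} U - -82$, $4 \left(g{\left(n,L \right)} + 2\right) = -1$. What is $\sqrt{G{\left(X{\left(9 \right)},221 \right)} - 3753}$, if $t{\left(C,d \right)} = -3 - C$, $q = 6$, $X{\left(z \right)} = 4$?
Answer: $4 i \sqrt{230} \approx 60.663 i$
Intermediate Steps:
$g{\left(n,L \right)} = - \frac{9}{4}$ ($g{\left(n,L \right)} = -2 + \frac{1}{4} \left(-1\right) = -2 - \frac{1}{4} = - \frac{9}{4}$)
$G{\left(U,T \right)} = 82 - \frac{9 U}{4}$ ($G{\left(U,T \right)} = - \frac{9 U}{4} - -82 = - \frac{9 U}{4} + 82 = 82 - \frac{9 U}{4}$)
$\sqrt{G{\left(X{\left(9 \right)},221 \right)} - 3753} = \sqrt{\left(82 - 9\right) - 3753} = \sqrt{73 - 3753} = \sqrt{-3680} = 4 i \sqrt{230}$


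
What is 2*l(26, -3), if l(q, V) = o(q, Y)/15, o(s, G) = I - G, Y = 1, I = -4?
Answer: -⅔ ≈ -0.66667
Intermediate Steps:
o(s, G) = -4 - G
l(q, V) = -⅓ (l(q, V) = (-4 - 1*1)/15 = (-4 - 1)*(1/15) = -5*1/15 = -⅓)
2*l(26, -3) = 2*(-⅓) = -⅔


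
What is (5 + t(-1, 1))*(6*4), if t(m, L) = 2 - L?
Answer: 144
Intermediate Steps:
(5 + t(-1, 1))*(6*4) = (5 + (2 - 1*1))*(6*4) = (5 + (2 - 1))*24 = (5 + 1)*24 = 6*24 = 144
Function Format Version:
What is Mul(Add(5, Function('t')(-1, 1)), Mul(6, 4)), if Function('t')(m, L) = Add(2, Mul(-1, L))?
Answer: 144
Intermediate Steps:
Mul(Add(5, Function('t')(-1, 1)), Mul(6, 4)) = Mul(Add(5, Add(2, Mul(-1, 1))), Mul(6, 4)) = Mul(Add(5, Add(2, -1)), 24) = Mul(Add(5, 1), 24) = Mul(6, 24) = 144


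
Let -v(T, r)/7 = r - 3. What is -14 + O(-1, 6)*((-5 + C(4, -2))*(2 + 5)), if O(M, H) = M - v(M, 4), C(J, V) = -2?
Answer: -308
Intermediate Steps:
v(T, r) = 21 - 7*r (v(T, r) = -7*(r - 3) = -7*(-3 + r) = 21 - 7*r)
O(M, H) = 7 + M (O(M, H) = M - (21 - 7*4) = M - (21 - 28) = M - 1*(-7) = M + 7 = 7 + M)
-14 + O(-1, 6)*((-5 + C(4, -2))*(2 + 5)) = -14 + (7 - 1)*((-5 - 2)*(2 + 5)) = -14 + 6*(-7*7) = -14 + 6*(-49) = -14 - 294 = -308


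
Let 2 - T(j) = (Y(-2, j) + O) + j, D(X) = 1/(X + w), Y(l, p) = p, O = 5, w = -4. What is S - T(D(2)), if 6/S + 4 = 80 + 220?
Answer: 299/148 ≈ 2.0203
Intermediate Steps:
D(X) = 1/(-4 + X) (D(X) = 1/(X - 4) = 1/(-4 + X))
T(j) = -3 - 2*j (T(j) = 2 - ((j + 5) + j) = 2 - ((5 + j) + j) = 2 - (5 + 2*j) = 2 + (-5 - 2*j) = -3 - 2*j)
S = 3/148 (S = 6/(-4 + (80 + 220)) = 6/(-4 + 300) = 6/296 = 6*(1/296) = 3/148 ≈ 0.020270)
S - T(D(2)) = 3/148 - (-3 - 2/(-4 + 2)) = 3/148 - (-3 - 2/(-2)) = 3/148 - (-3 - 2*(-1/2)) = 3/148 - (-3 + 1) = 3/148 - 1*(-2) = 3/148 + 2 = 299/148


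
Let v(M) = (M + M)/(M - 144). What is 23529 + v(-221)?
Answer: 8588527/365 ≈ 23530.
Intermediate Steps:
v(M) = 2*M/(-144 + M) (v(M) = (2*M)/(-144 + M) = 2*M/(-144 + M))
23529 + v(-221) = 23529 + 2*(-221)/(-144 - 221) = 23529 + 2*(-221)/(-365) = 23529 + 2*(-221)*(-1/365) = 23529 + 442/365 = 8588527/365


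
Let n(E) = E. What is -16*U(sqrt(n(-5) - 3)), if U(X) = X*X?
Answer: 128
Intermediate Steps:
U(X) = X**2
-16*U(sqrt(n(-5) - 3)) = -16*(sqrt(-5 - 3))**2 = -16*(sqrt(-8))**2 = -16*(2*I*sqrt(2))**2 = -16*(-8) = 128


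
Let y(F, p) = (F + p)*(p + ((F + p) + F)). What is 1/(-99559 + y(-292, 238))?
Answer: -1/93727 ≈ -1.0669e-5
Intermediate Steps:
y(F, p) = (F + p)*(2*F + 2*p) (y(F, p) = (F + p)*(p + (p + 2*F)) = (F + p)*(2*F + 2*p))
1/(-99559 + y(-292, 238)) = 1/(-99559 + (2*(-292)² + 2*238² + 4*(-292)*238)) = 1/(-99559 + (2*85264 + 2*56644 - 277984)) = 1/(-99559 + (170528 + 113288 - 277984)) = 1/(-99559 + 5832) = 1/(-93727) = -1/93727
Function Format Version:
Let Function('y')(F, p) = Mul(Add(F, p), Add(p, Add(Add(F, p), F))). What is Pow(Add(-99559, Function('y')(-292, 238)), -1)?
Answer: Rational(-1, 93727) ≈ -1.0669e-5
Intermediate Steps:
Function('y')(F, p) = Mul(Add(F, p), Add(Mul(2, F), Mul(2, p))) (Function('y')(F, p) = Mul(Add(F, p), Add(p, Add(p, Mul(2, F)))) = Mul(Add(F, p), Add(Mul(2, F), Mul(2, p))))
Pow(Add(-99559, Function('y')(-292, 238)), -1) = Pow(Add(-99559, Add(Mul(2, Pow(-292, 2)), Mul(2, Pow(238, 2)), Mul(4, -292, 238))), -1) = Pow(Add(-99559, Add(Mul(2, 85264), Mul(2, 56644), -277984)), -1) = Pow(Add(-99559, Add(170528, 113288, -277984)), -1) = Pow(Add(-99559, 5832), -1) = Pow(-93727, -1) = Rational(-1, 93727)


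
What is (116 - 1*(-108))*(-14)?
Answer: -3136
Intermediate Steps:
(116 - 1*(-108))*(-14) = (116 + 108)*(-14) = 224*(-14) = -3136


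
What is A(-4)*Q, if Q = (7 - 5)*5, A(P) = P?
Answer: -40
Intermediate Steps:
Q = 10 (Q = 2*5 = 10)
A(-4)*Q = -4*10 = -40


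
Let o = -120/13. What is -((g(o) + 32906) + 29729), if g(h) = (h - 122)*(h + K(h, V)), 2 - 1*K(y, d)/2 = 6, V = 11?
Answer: -10967459/169 ≈ -64896.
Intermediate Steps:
o = -120/13 (o = -120*1/13 = -120/13 ≈ -9.2308)
K(y, d) = -8 (K(y, d) = 4 - 2*6 = 4 - 12 = -8)
g(h) = (-122 + h)*(-8 + h) (g(h) = (h - 122)*(h - 8) = (-122 + h)*(-8 + h))
-((g(o) + 32906) + 29729) = -(((976 + (-120/13)**2 - 130*(-120/13)) + 32906) + 29729) = -(((976 + 14400/169 + 1200) + 32906) + 29729) = -((382144/169 + 32906) + 29729) = -(5943258/169 + 29729) = -1*10967459/169 = -10967459/169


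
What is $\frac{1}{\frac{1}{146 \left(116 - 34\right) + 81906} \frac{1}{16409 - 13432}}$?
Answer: $279474806$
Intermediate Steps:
$\frac{1}{\frac{1}{146 \left(116 - 34\right) + 81906} \frac{1}{16409 - 13432}} = \frac{1}{\frac{1}{146 \cdot 82 + 81906} \frac{1}{16409 - 13432}} = \frac{1}{\frac{1}{11972 + 81906} \cdot \frac{1}{2977}} = \frac{1}{\frac{1}{93878} \cdot \frac{1}{2977}} = \frac{1}{\frac{1}{279474806}} = 279474806$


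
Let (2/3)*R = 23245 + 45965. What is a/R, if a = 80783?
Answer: 80783/103815 ≈ 0.77814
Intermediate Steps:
R = 103815 (R = 3*(23245 + 45965)/2 = (3/2)*69210 = 103815)
a/R = 80783/103815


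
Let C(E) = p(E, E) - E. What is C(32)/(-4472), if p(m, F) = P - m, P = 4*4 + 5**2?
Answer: 23/4472 ≈ 0.0051431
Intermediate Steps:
P = 41 (P = 16 + 25 = 41)
p(m, F) = 41 - m
C(E) = 41 - 2*E (C(E) = (41 - E) - E = 41 - 2*E)
C(32)/(-4472) = (41 - 2*32)/(-4472) = (41 - 64)*(-1/4472) = -23*(-1/4472) = 23/4472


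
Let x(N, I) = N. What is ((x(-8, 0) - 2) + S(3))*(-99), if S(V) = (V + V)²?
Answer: -2574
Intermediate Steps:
S(V) = 4*V² (S(V) = (2*V)² = 4*V²)
((x(-8, 0) - 2) + S(3))*(-99) = ((-8 - 2) + 4*3²)*(-99) = (-10 + 4*9)*(-99) = (-10 + 36)*(-99) = 26*(-99) = -2574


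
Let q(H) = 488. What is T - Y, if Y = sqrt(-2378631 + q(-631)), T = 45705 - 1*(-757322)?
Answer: 803027 - I*sqrt(2378143) ≈ 8.0303e+5 - 1542.1*I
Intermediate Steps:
T = 803027 (T = 45705 + 757322 = 803027)
Y = I*sqrt(2378143) (Y = sqrt(-2378631 + 488) = sqrt(-2378143) = I*sqrt(2378143) ≈ 1542.1*I)
T - Y = 803027 - I*sqrt(2378143)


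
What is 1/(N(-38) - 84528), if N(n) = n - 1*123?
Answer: -1/84689 ≈ -1.1808e-5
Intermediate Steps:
N(n) = -123 + n (N(n) = n - 123 = -123 + n)
1/(N(-38) - 84528) = 1/((-123 - 38) - 84528) = 1/(-161 - 84528) = 1/(-84689) = -1/84689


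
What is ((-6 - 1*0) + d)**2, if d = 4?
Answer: 4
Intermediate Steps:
((-6 - 1*0) + d)**2 = ((-6 - 1*0) + 4)**2 = ((-6 + 0) + 4)**2 = (-6 + 4)**2 = (-2)**2 = 4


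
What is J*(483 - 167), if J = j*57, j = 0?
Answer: 0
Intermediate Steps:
J = 0 (J = 0*57 = 0)
J*(483 - 167) = 0*(483 - 167) = 0*316 = 0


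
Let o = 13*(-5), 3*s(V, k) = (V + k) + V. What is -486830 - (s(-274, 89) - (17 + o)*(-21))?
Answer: -485669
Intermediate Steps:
s(V, k) = k/3 + 2*V/3 (s(V, k) = ((V + k) + V)/3 = (k + 2*V)/3 = k/3 + 2*V/3)
o = -65
-486830 - (s(-274, 89) - (17 + o)*(-21)) = -486830 - (((⅓)*89 + (⅔)*(-274)) - (17 - 65)*(-21)) = -486830 - ((89/3 - 548/3) - (-48)*(-21)) = -486830 - (-153 - 1*1008) = -486830 - (-153 - 1008) = -486830 - 1*(-1161) = -486830 + 1161 = -485669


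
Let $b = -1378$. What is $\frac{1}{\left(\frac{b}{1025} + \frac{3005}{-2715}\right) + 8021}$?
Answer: $\frac{556575}{4462923796} \approx 0.00012471$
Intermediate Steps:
$\frac{1}{\left(\frac{b}{1025} + \frac{3005}{-2715}\right) + 8021} = \frac{1}{\left(- \frac{1378}{1025} + \frac{3005}{-2715}\right) + 8021} = \frac{1}{\left(\left(-1378\right) \frac{1}{1025} + 3005 \left(- \frac{1}{2715}\right)\right) + 8021} = \frac{1}{\left(- \frac{1378}{1025} - \frac{601}{543}\right) + 8021} = \frac{1}{- \frac{1364279}{556575} + 8021} = \frac{1}{\frac{4462923796}{556575}} = \frac{556575}{4462923796}$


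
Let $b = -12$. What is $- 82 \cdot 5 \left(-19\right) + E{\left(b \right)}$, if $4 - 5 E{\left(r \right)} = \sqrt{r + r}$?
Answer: $\frac{38954}{5} - \frac{2 i \sqrt{6}}{5} \approx 7790.8 - 0.9798 i$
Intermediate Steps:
$E{\left(r \right)} = \frac{4}{5} - \frac{\sqrt{2} \sqrt{r}}{5}$ ($E{\left(r \right)} = \frac{4}{5} - \frac{\sqrt{r + r}}{5} = \frac{4}{5} - \frac{\sqrt{2 r}}{5} = \frac{4}{5} - \frac{\sqrt{2} \sqrt{r}}{5}$)
$- 82 \cdot 5 \left(-19\right) + E{\left(b \right)} = - 82 \cdot 5 \left(-19\right) + \left(\frac{4}{5} - \frac{\sqrt{2} \sqrt{-12}}{5}\right) = \left(-82\right) \left(-95\right) + \left(\frac{4}{5} - \frac{\sqrt{2} \cdot 2 i \sqrt{3}}{5}\right) = 7790 + \left(\frac{4}{5} - \frac{2 i \sqrt{6}}{5}\right) = \frac{38954}{5} - \frac{2 i \sqrt{6}}{5}$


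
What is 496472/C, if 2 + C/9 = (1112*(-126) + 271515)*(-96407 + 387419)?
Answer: 248236/172079324253 ≈ 1.4426e-6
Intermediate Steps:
C = 344158648506 (C = -18 + 9*((1112*(-126) + 271515)*(-96407 + 387419)) = -18 + 9*((-140112 + 271515)*291012) = -18 + 9*(131403*291012) = -18 + 9*38239849836 = -18 + 344158648524 = 344158648506)
496472/C = 496472/344158648506 = 496472*(1/344158648506) = 248236/172079324253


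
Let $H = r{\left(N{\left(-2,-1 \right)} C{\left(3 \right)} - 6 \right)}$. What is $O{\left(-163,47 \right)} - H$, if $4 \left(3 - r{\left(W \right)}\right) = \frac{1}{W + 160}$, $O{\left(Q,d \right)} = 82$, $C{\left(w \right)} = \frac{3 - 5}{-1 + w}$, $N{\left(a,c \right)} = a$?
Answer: $\frac{49297}{624} \approx 79.002$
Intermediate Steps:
$C{\left(w \right)} = - \frac{2}{-1 + w}$
$r{\left(W \right)} = 3 - \frac{1}{4 \left(160 + W\right)}$ ($r{\left(W \right)} = 3 - \frac{1}{4 \left(W + 160\right)} = 3 - \frac{1}{4 \left(160 + W\right)}$)
$H = \frac{1871}{624}$ ($H = \frac{1919 + 12 \left(- 2 \left(- \frac{2}{-1 + 3}\right) - 6\right)}{4 \left(160 - \left(6 + 2 \left(- \frac{2}{-1 + 3}\right)\right)\right)} = \frac{1919 + 12 \left(- 2 \left(- \frac{2}{2}\right) - 6\right)}{4 \left(160 - \left(6 + 2 \left(- \frac{2}{2}\right)\right)\right)} = \frac{1919 + 12 \left(- 2 \left(\left(-2\right) \frac{1}{2}\right) - 6\right)}{4 \left(160 - \left(6 + 2 \left(\left(-2\right) \frac{1}{2}\right)\right)\right)} = \frac{1919 + 12 \left(\left(-2\right) \left(-1\right) - 6\right)}{4 \left(160 - 4\right)} = \frac{1919 + 12 \left(2 - 6\right)}{4 \left(160 + \left(2 - 6\right)\right)} = \frac{1919 + 12 \left(-4\right)}{4 \left(160 - 4\right)} = \frac{1919 - 48}{4 \cdot 156} = \frac{1}{4} \cdot \frac{1}{156} \cdot 1871 = \frac{1871}{624} \approx 2.9984$)
$O{\left(-163,47 \right)} - H = 82 - \frac{1871}{624} = \frac{49297}{624}$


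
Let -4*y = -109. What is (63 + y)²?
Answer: 130321/16 ≈ 8145.1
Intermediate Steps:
y = 109/4 (y = -¼*(-109) = 109/4 ≈ 27.250)
(63 + y)² = (63 + 109/4)² = (361/4)² = 130321/16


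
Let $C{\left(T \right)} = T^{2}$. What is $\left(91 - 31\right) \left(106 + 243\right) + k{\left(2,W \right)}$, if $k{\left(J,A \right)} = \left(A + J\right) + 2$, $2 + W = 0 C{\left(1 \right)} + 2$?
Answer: $20944$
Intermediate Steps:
$W = 0$ ($W = -2 + \left(0 \cdot 1^{2} + 2\right) = -2 + \left(0 \cdot 1 + 2\right) = -2 + \left(0 + 2\right) = -2 + 2 = 0$)
$k{\left(J,A \right)} = 2 + A + J$
$\left(91 - 31\right) \left(106 + 243\right) + k{\left(2,W \right)} = \left(91 - 31\right) \left(106 + 243\right) + \left(2 + 0 + 2\right) = 60 \cdot 349 + 4 = 20940 + 4 = 20944$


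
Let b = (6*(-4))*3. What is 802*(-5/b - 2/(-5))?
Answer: 67769/180 ≈ 376.49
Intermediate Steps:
b = -72 (b = -24*3 = -72)
802*(-5/b - 2/(-5)) = 802*(-5/(-72) - 2/(-5)) = 802*(-5*(-1/72) - 2*(-1/5)) = 802*(5/72 + 2/5) = 802*(169/360) = 67769/180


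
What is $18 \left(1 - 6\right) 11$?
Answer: $-990$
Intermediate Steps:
$18 \left(1 - 6\right) 11 = 18 \left(-5\right) 11 = \left(-90\right) 11 = -990$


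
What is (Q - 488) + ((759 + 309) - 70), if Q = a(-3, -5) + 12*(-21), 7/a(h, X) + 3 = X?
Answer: 2057/8 ≈ 257.13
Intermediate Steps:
a(h, X) = 7/(-3 + X)
Q = -2023/8 (Q = 7/(-3 - 5) + 12*(-21) = 7/(-8) - 252 = 7*(-1/8) - 252 = -7/8 - 252 = -2023/8 ≈ -252.88)
(Q - 488) + ((759 + 309) - 70) = (-2023/8 - 488) + ((759 + 309) - 70) = -5927/8 + (1068 - 70) = -5927/8 + 998 = 2057/8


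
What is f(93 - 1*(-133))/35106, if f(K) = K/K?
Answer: 1/35106 ≈ 2.8485e-5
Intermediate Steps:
f(K) = 1
f(93 - 1*(-133))/35106 = 1/35106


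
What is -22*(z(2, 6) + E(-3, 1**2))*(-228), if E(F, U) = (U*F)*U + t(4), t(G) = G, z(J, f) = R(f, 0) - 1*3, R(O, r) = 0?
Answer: -10032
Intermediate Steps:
z(J, f) = -3 (z(J, f) = 0 - 1*3 = 0 - 3 = -3)
E(F, U) = 4 + F*U**2 (E(F, U) = (U*F)*U + 4 = (F*U)*U + 4 = F*U**2 + 4 = 4 + F*U**2)
-22*(z(2, 6) + E(-3, 1**2))*(-228) = -22*(-3 + (4 - 3*(1**2)**2))*(-228) = -22*(-3 + (4 - 3*1**2))*(-228) = -22*(-3 + (4 - 3*1))*(-228) = -22*(-3 + (4 - 3))*(-228) = -22*(-3 + 1)*(-228) = -22*(-2)*(-228) = 44*(-228) = -10032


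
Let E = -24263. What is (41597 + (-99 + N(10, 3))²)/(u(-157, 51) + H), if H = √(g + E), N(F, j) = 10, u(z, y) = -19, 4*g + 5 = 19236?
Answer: -3763368/79265 - 99036*I*√77821/79265 ≈ -47.478 - 348.55*I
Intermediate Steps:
g = 19231/4 (g = -5/4 + (¼)*19236 = -5/4 + 4809 = 19231/4 ≈ 4807.8)
H = I*√77821/2 (H = √(19231/4 - 24263) = √(-77821/4) = I*√77821/2 ≈ 139.48*I)
(41597 + (-99 + N(10, 3))²)/(u(-157, 51) + H) = (41597 + (-99 + 10)²)/(-19 + I*√77821/2) = (41597 + (-89)²)/(-19 + I*√77821/2) = (41597 + 7921)/(-19 + I*√77821/2) = 49518/(-19 + I*√77821/2)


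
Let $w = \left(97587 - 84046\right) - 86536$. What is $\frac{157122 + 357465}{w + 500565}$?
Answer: $\frac{514587}{427570} \approx 1.2035$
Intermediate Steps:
$w = -72995$ ($w = 13541 - 86536 = -72995$)
$\frac{157122 + 357465}{w + 500565} = \frac{157122 + 357465}{-72995 + 500565} = \frac{514587}{427570}$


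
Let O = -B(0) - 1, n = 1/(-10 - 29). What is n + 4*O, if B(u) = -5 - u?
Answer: 623/39 ≈ 15.974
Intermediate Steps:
n = -1/39 (n = 1/(-39) = -1/39 ≈ -0.025641)
O = 4 (O = -(-5 - 1*0) - 1 = -(-5 + 0) - 1 = -1*(-5) - 1 = 5 - 1 = 4)
n + 4*O = -1/39 + 4*4 = -1/39 + 16 = 623/39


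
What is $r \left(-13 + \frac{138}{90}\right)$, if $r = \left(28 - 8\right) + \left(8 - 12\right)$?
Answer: $- \frac{2752}{15} \approx -183.47$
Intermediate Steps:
$r = 16$ ($r = 20 - 4 = 16$)
$r \left(-13 + \frac{138}{90}\right) = 16 \left(-13 + \frac{138}{90}\right) = 16 \left(-13 + 138 \cdot \frac{1}{90}\right) = 16 \left(-13 + \frac{23}{15}\right) = 16 \left(- \frac{172}{15}\right) = - \frac{2752}{15}$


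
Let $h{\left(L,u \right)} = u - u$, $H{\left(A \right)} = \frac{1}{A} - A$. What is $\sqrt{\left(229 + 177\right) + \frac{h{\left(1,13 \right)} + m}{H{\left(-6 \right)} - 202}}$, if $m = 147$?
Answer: $\frac{2 \sqrt{140351365}}{1177} \approx 20.131$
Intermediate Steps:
$h{\left(L,u \right)} = 0$
$\sqrt{\left(229 + 177\right) + \frac{h{\left(1,13 \right)} + m}{H{\left(-6 \right)} - 202}} = \sqrt{\left(229 + 177\right) + \frac{0 + 147}{\left(\frac{1}{-6} - -6\right) - 202}} = \sqrt{406 + \frac{147}{\left(- \frac{1}{6} + 6\right) - 202}} = \sqrt{406 + \frac{147}{\frac{35}{6} - 202}} = \sqrt{406 + \frac{147}{- \frac{1177}{6}}} = \sqrt{406 + 147 \left(- \frac{6}{1177}\right)} = \sqrt{406 - \frac{882}{1177}} = \sqrt{\frac{476980}{1177}} = \frac{2 \sqrt{140351365}}{1177}$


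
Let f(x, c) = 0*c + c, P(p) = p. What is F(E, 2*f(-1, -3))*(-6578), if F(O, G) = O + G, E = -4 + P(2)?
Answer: 52624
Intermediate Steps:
f(x, c) = c (f(x, c) = 0 + c = c)
E = -2 (E = -4 + 2 = -2)
F(O, G) = G + O
F(E, 2*f(-1, -3))*(-6578) = (2*(-3) - 2)*(-6578) = (-6 - 2)*(-6578) = -8*(-6578) = 52624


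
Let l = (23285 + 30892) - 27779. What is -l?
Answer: -26398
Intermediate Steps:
l = 26398 (l = 54177 - 27779 = 26398)
-l = -1*26398 = -26398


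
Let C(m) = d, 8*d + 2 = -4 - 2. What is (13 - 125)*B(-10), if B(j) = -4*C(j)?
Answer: -448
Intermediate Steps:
d = -1 (d = -¼ + (-4 - 2)/8 = -¼ + (⅛)*(-6) = -¼ - ¾ = -1)
C(m) = -1
B(j) = 4 (B(j) = -4*(-1) = 4)
(13 - 125)*B(-10) = (13 - 125)*4 = -112*4 = -448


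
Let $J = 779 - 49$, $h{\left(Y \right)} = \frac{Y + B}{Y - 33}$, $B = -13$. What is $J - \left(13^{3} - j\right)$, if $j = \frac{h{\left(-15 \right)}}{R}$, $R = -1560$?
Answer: $- \frac{27462247}{18720} \approx -1467.0$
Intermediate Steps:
$h{\left(Y \right)} = \frac{-13 + Y}{-33 + Y}$ ($h{\left(Y \right)} = \frac{Y - 13}{Y - 33} = \frac{-13 + Y}{-33 + Y}$)
$J = 730$
$j = - \frac{7}{18720}$ ($j = \frac{\frac{1}{-33 - 15} \left(-13 - 15\right)}{-1560} = \frac{1}{-48} \left(-28\right) \left(- \frac{1}{1560}\right) = \left(- \frac{1}{48}\right) \left(-28\right) \left(- \frac{1}{1560}\right) = \frac{7}{12} \left(- \frac{1}{1560}\right) = - \frac{7}{18720} \approx -0.00037393$)
$J - \left(13^{3} - j\right) = 730 - \left(13^{3} - - \frac{7}{18720}\right) = 730 - \left(2197 + \frac{7}{18720}\right) = 730 - \frac{41127847}{18720} = - \frac{27462247}{18720}$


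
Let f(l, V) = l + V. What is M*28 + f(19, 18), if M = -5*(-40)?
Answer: 5637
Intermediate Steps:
f(l, V) = V + l
M = 200
M*28 + f(19, 18) = 200*28 + (18 + 19) = 5600 + 37 = 5637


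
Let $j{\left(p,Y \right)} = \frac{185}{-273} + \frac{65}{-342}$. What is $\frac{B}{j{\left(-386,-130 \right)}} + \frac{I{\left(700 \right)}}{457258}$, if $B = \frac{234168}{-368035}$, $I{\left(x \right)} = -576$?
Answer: $\frac{151212243852144}{206572228706825} \approx 0.73201$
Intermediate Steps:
$B = - \frac{234168}{368035}$ ($B = 234168 \left(- \frac{1}{368035}\right) = - \frac{234168}{368035} \approx -0.63627$)
$j{\left(p,Y \right)} = - \frac{27005}{31122}$ ($j{\left(p,Y \right)} = 185 \left(- \frac{1}{273}\right) + 65 \left(- \frac{1}{342}\right) = - \frac{185}{273} - \frac{65}{342} = - \frac{27005}{31122}$)
$\frac{B}{j{\left(-386,-130 \right)}} + \frac{I{\left(700 \right)}}{457258} = - \frac{234168}{368035 \left(- \frac{27005}{31122}\right)} - \frac{576}{457258} = \left(- \frac{234168}{368035}\right) \left(- \frac{31122}{27005}\right) - \frac{288}{228629} = \frac{662525136}{903525925} - \frac{288}{228629} = \frac{151212243852144}{206572228706825}$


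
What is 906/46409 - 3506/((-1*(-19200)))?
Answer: -72657377/445526400 ≈ -0.16308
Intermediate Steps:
906/46409 - 3506/((-1*(-19200))) = 906*(1/46409) - 3506/19200 = 906/46409 - 3506*1/19200 = 906/46409 - 1753/9600 = -72657377/445526400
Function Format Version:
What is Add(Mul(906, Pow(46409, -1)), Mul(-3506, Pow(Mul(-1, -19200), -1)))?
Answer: Rational(-72657377, 445526400) ≈ -0.16308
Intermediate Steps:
Add(Mul(906, Pow(46409, -1)), Mul(-3506, Pow(Mul(-1, -19200), -1))) = Add(Mul(906, Rational(1, 46409)), Mul(-3506, Pow(19200, -1))) = Add(Rational(906, 46409), Mul(-3506, Rational(1, 19200))) = Add(Rational(906, 46409), Rational(-1753, 9600)) = Rational(-72657377, 445526400)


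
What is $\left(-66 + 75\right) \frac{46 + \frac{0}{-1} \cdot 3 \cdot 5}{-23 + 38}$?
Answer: $\frac{138}{5} \approx 27.6$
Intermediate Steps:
$\left(-66 + 75\right) \frac{46 + \frac{0}{-1} \cdot 3 \cdot 5}{-23 + 38} = 9 \frac{46 + 0 \left(-1\right) 3 \cdot 5}{15} = 9 \left(46 + 0 \cdot 3 \cdot 5\right) \frac{1}{15} = 9 \left(46 + 0 \cdot 5\right) \frac{1}{15} = 9 \left(46 + 0\right) \frac{1}{15} = 9 \cdot 46 \cdot \frac{1}{15} = 9 \cdot \frac{46}{15} = \frac{138}{5}$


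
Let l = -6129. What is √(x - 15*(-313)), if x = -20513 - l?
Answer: I*√9689 ≈ 98.433*I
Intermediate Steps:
x = -14384 (x = -20513 - 1*(-6129) = -20513 + 6129 = -14384)
√(x - 15*(-313)) = √(-14384 - 15*(-313)) = √(-14384 + 4695) = √(-9689) = I*√9689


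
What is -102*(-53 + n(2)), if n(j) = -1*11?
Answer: 6528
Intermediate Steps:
n(j) = -11
-102*(-53 + n(2)) = -102*(-53 - 11) = -102*(-64) = 6528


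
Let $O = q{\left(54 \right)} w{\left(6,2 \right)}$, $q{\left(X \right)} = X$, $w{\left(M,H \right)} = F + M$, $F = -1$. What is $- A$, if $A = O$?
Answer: $-270$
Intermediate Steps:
$w{\left(M,H \right)} = -1 + M$
$O = 270$ ($O = 54 \left(-1 + 6\right) = 54 \cdot 5 = 270$)
$A = 270$
$- A = \left(-1\right) 270 = -270$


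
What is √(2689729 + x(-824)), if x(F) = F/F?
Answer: √2689730 ≈ 1640.0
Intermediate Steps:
x(F) = 1
√(2689729 + x(-824)) = √(2689729 + 1) = √2689730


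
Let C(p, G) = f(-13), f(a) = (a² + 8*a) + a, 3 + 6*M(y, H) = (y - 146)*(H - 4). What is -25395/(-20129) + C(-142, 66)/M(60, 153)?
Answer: 319207467/257993393 ≈ 1.2373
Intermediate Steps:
M(y, H) = -½ + (-146 + y)*(-4 + H)/6 (M(y, H) = -½ + ((y - 146)*(H - 4))/6 = -½ + ((-146 + y)*(-4 + H))/6 = -½ + (-146 + y)*(-4 + H)/6)
f(a) = a² + 9*a
C(p, G) = 52 (C(p, G) = -13*(9 - 13) = -13*(-4) = 52)
-25395/(-20129) + C(-142, 66)/M(60, 153) = -25395/(-20129) + 52/(581/6 - 73/3*153 - ⅔*60 + (⅙)*153*60) = -25395*(-1/20129) + 52/(581/6 - 3723 - 40 + 1530) = 25395/20129 + 52/(-12817/6) = 25395/20129 + 52*(-6/12817) = 25395/20129 - 312/12817 = 319207467/257993393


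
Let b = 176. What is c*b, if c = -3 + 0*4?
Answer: -528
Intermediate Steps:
c = -3 (c = -3 + 0 = -3)
c*b = -3*176 = -528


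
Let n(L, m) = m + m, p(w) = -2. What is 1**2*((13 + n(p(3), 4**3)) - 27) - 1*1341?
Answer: -1227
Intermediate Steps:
n(L, m) = 2*m
1**2*((13 + n(p(3), 4**3)) - 27) - 1*1341 = 1**2*((13 + 2*4**3) - 27) - 1*1341 = 1*((13 + 2*64) - 27) - 1341 = 1*((13 + 128) - 27) - 1341 = 1*(141 - 27) - 1341 = 1*114 - 1341 = 114 - 1341 = -1227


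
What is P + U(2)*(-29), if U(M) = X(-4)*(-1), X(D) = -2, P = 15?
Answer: -43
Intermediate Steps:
U(M) = 2 (U(M) = -2*(-1) = 2)
P + U(2)*(-29) = 15 + 2*(-29) = 15 - 58 = -43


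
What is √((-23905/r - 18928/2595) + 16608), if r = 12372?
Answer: √52806276222422515/1783630 ≈ 128.84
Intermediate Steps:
√((-23905/r - 18928/2595) + 16608) = √((-23905/12372 - 18928/2595) + 16608) = √(-32912299/3567260 + 16608) = √(59212141781/3567260) = √52806276222422515/1783630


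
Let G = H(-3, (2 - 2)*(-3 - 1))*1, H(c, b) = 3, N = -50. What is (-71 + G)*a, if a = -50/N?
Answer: -68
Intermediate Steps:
a = 1 (a = -50/(-50) = -50*(-1/50) = 1)
G = 3 (G = 3*1 = 3)
(-71 + G)*a = (-71 + 3)*1 = -68*1 = -68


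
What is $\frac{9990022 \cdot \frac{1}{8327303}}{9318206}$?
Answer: $\frac{4995011}{38797762389209} \approx 1.2874 \cdot 10^{-7}$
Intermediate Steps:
$\frac{9990022 \cdot \frac{1}{8327303}}{9318206} = 9990022 \cdot \frac{1}{8327303} \cdot \frac{1}{9318206} = \frac{9990022}{8327303} \cdot \frac{1}{9318206} = \frac{4995011}{38797762389209}$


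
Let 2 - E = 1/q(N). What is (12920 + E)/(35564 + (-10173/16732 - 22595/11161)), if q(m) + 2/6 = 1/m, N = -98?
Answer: 243781023134432/670734725893635 ≈ 0.36345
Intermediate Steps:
q(m) = -⅓ + 1/m
E = 496/101 (E = 2 - 1/((⅓)*(3 - 1*(-98))/(-98)) = 2 - 1/((⅓)*(-1/98)*(3 + 98)) = 2 - 1/((⅓)*(-1/98)*101) = 2 - 1/(-101/294) = 2 - 1*(-294/101) = 2 + 294/101 = 496/101 ≈ 4.9109)
(12920 + E)/(35564 + (-10173/16732 - 22595/11161)) = (12920 + 496/101)/(35564 + (-10173/16732 - 22595/11161)) = 1305416/(101*(35564 + (-10173*1/16732 - 22595*1/11161))) = 1305416/(101*(35564 + (-10173/16732 - 22595/11161))) = 1305416/(101*(35564 - 491600393/186745852)) = 1305416/(101*(6640937880135/186745852)) = (1305416/101)*(186745852/6640937880135) = 243781023134432/670734725893635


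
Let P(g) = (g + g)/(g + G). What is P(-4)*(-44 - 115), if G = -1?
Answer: -1272/5 ≈ -254.40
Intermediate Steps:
P(g) = 2*g/(-1 + g) (P(g) = (g + g)/(g - 1) = (2*g)/(-1 + g) = 2*g/(-1 + g))
P(-4)*(-44 - 115) = (2*(-4)/(-1 - 4))*(-44 - 115) = (2*(-4)/(-5))*(-159) = (2*(-4)*(-⅕))*(-159) = (8/5)*(-159) = -1272/5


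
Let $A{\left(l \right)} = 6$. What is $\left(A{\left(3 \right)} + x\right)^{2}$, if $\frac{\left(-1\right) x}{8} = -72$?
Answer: $338724$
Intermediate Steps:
$x = 576$ ($x = \left(-8\right) \left(-72\right) = 576$)
$\left(A{\left(3 \right)} + x\right)^{2} = \left(6 + 576\right)^{2} = 582^{2} = 338724$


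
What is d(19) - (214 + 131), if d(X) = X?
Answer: -326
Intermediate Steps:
d(19) - (214 + 131) = 19 - (214 + 131) = 19 - 1*345 = 19 - 345 = -326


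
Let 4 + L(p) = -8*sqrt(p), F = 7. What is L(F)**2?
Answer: 464 + 64*sqrt(7) ≈ 633.33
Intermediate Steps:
L(p) = -4 - 8*sqrt(p)
L(F)**2 = (-4 - 8*sqrt(7))**2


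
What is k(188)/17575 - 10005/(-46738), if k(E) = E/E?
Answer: 175884613/821420350 ≈ 0.21412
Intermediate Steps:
k(E) = 1
k(188)/17575 - 10005/(-46738) = 1/17575 - 10005/(-46738) = 1*(1/17575) - 10005*(-1/46738) = 1/17575 + 10005/46738 = 175884613/821420350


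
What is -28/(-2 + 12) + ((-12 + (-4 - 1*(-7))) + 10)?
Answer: -9/5 ≈ -1.8000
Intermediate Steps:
-28/(-2 + 12) + ((-12 + (-4 - 1*(-7))) + 10) = -28/10 + ((-12 + (-4 + 7)) + 10) = (1/10)*(-28) + ((-12 + 3) + 10) = -14/5 + (-9 + 10) = -14/5 + 1 = -9/5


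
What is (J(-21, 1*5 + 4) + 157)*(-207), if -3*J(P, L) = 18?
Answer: -31257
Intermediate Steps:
J(P, L) = -6 (J(P, L) = -1/3*18 = -6)
(J(-21, 1*5 + 4) + 157)*(-207) = (-6 + 157)*(-207) = 151*(-207) = -31257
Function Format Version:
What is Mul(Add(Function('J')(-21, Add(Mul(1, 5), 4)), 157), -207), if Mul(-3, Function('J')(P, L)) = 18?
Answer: -31257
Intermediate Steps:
Function('J')(P, L) = -6 (Function('J')(P, L) = Mul(Rational(-1, 3), 18) = -6)
Mul(Add(Function('J')(-21, Add(Mul(1, 5), 4)), 157), -207) = Mul(Add(-6, 157), -207) = Mul(151, -207) = -31257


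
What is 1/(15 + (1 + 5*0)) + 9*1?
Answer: 145/16 ≈ 9.0625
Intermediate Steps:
1/(15 + (1 + 5*0)) + 9*1 = 1/(15 + (1 + 0)) + 9 = 1/(15 + 1) + 9 = 1/16 + 9 = 145/16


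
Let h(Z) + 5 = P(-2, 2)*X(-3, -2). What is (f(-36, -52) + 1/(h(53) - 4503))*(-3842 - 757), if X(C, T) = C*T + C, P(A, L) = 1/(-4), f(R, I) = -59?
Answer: 4893653331/18035 ≈ 2.7134e+5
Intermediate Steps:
P(A, L) = -¼
X(C, T) = C + C*T
h(Z) = -23/4 (h(Z) = -5 - (-3)*(1 - 2)/4 = -5 - (-3)*(-1)/4 = -5 - ¼*3 = -5 - ¾ = -23/4)
(f(-36, -52) + 1/(h(53) - 4503))*(-3842 - 757) = (-59 + 1/(-23/4 - 4503))*(-3842 - 757) = (-59 + 1/(-18035/4))*(-4599) = (-59 - 4/18035)*(-4599) = -1064069/18035*(-4599) = 4893653331/18035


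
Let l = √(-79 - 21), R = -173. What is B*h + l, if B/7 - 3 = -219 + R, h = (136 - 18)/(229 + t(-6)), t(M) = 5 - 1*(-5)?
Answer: -321314/239 + 10*I ≈ -1344.4 + 10.0*I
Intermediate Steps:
t(M) = 10 (t(M) = 5 + 5 = 10)
h = 118/239 (h = (136 - 18)/(229 + 10) = 118/239 ≈ 0.49372)
l = 10*I (l = √(-100) = 10*I ≈ 10.0*I)
B = -2723 (B = 21 + 7*(-219 - 173) = 21 + 7*(-392) = 21 - 2744 = -2723)
B*h + l = -2723*118/239 + 10*I = -321314/239 + 10*I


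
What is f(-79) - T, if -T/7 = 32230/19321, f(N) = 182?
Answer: 3742032/19321 ≈ 193.68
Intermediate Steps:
T = -225610/19321 ≈ -11.677
f(-79) - T = 182 - 1*(-225610/19321) = 182 + 225610/19321 = 3742032/19321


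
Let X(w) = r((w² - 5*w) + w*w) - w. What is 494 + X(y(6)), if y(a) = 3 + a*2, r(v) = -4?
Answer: 475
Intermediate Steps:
y(a) = 3 + 2*a
X(w) = -4 - w
494 + X(y(6)) = 494 + (-4 - (3 + 2*6)) = 494 + (-4 - (3 + 12)) = 494 + (-4 - 1*15) = 494 + (-4 - 15) = 494 - 19 = 475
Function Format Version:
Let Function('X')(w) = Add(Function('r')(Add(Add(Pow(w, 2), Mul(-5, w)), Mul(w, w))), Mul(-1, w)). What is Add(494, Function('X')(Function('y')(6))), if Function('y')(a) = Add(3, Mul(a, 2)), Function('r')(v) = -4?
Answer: 475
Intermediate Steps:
Function('y')(a) = Add(3, Mul(2, a))
Function('X')(w) = Add(-4, Mul(-1, w))
Add(494, Function('X')(Function('y')(6))) = Add(494, Add(-4, Mul(-1, Add(3, Mul(2, 6))))) = Add(494, Add(-4, Mul(-1, Add(3, 12)))) = Add(494, Add(-4, Mul(-1, 15))) = Add(494, Add(-4, -15)) = Add(494, -19) = 475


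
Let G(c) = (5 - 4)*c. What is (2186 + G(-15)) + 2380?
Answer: 4551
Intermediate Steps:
G(c) = c (G(c) = 1*c = c)
(2186 + G(-15)) + 2380 = (2186 - 15) + 2380 = 2171 + 2380 = 4551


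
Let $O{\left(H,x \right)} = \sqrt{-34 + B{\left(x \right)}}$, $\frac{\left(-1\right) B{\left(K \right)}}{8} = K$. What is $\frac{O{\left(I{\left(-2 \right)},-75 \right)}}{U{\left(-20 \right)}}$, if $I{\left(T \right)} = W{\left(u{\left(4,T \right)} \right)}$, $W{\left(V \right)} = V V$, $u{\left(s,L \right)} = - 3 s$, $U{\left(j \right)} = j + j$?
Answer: $- \frac{\sqrt{566}}{40} \approx -0.59477$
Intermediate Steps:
$B{\left(K \right)} = - 8 K$
$U{\left(j \right)} = 2 j$
$W{\left(V \right)} = V^{2}$
$I{\left(T \right)} = 144$ ($I{\left(T \right)} = \left(\left(-3\right) 4\right)^{2} = \left(-12\right)^{2} = 144$)
$O{\left(H,x \right)} = \sqrt{-34 - 8 x}$
$\frac{O{\left(I{\left(-2 \right)},-75 \right)}}{U{\left(-20 \right)}} = \frac{\sqrt{-34 - -600}}{2 \left(-20\right)} = \frac{\sqrt{-34 + 600}}{-40} = \sqrt{566} \left(- \frac{1}{40}\right) = - \frac{\sqrt{566}}{40}$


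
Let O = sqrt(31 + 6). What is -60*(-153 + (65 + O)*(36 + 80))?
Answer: -443220 - 6960*sqrt(37) ≈ -4.8556e+5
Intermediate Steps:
O = sqrt(37) ≈ 6.0828
-60*(-153 + (65 + O)*(36 + 80)) = -60*(-153 + (65 + sqrt(37))*(36 + 80)) = -60*(-153 + (65 + sqrt(37))*116) = -60*(-153 + (7540 + 116*sqrt(37))) = -60*(7387 + 116*sqrt(37)) = -443220 - 6960*sqrt(37)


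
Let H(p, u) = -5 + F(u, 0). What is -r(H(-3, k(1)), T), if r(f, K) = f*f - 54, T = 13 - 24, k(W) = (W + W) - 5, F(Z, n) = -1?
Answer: 18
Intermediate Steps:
k(W) = -5 + 2*W (k(W) = 2*W - 5 = -5 + 2*W)
H(p, u) = -6 (H(p, u) = -5 - 1 = -6)
T = -11
r(f, K) = -54 + f² (r(f, K) = f² - 54 = -54 + f²)
-r(H(-3, k(1)), T) = -(-54 + (-6)²) = -(-54 + 36) = -1*(-18) = 18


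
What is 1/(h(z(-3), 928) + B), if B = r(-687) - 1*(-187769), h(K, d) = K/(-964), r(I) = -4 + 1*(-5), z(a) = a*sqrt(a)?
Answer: 174484616960/32761231680409627 - 2892*I*sqrt(3)/32761231680409627 ≈ 5.326e-6 - 1.529e-13*I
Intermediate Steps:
z(a) = a**(3/2)
r(I) = -9 (r(I) = -4 - 5 = -9)
h(K, d) = -K/964 (h(K, d) = K*(-1/964) = -K/964)
B = 187760 (B = -9 - 1*(-187769) = -9 + 187769 = 187760)
1/(h(z(-3), 928) + B) = 1/(-(-3)*I*sqrt(3)/964 + 187760) = 1/(3*I*sqrt(3)/964 + 187760) = 1/(187760 + 3*I*sqrt(3)/964)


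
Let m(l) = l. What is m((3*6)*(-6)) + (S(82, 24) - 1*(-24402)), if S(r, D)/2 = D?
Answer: 24342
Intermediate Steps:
S(r, D) = 2*D
m((3*6)*(-6)) + (S(82, 24) - 1*(-24402)) = (3*6)*(-6) + (2*24 - 1*(-24402)) = 18*(-6) + (48 + 24402) = -108 + 24450 = 24342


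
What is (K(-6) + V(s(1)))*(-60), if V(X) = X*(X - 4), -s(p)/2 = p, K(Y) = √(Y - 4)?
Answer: -720 - 60*I*√10 ≈ -720.0 - 189.74*I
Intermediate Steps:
K(Y) = √(-4 + Y)
s(p) = -2*p
V(X) = X*(-4 + X)
(K(-6) + V(s(1)))*(-60) = (√(-4 - 6) + (-2*1)*(-4 - 2*1))*(-60) = (√(-10) - 2*(-4 - 2))*(-60) = (I*√10 - 2*(-6))*(-60) = (I*√10 + 12)*(-60) = (12 + I*√10)*(-60) = -720 - 60*I*√10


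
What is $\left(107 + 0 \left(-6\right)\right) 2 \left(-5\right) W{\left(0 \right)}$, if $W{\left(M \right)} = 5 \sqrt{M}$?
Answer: $0$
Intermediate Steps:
$\left(107 + 0 \left(-6\right)\right) 2 \left(-5\right) W{\left(0 \right)} = \left(107 + 0 \left(-6\right)\right) 2 \left(-5\right) 5 \sqrt{0} = \left(107 + 0\right) \left(- 10 \cdot 5 \cdot 0\right) = 107 \left(\left(-10\right) 0\right) = 107 \cdot 0 = 0$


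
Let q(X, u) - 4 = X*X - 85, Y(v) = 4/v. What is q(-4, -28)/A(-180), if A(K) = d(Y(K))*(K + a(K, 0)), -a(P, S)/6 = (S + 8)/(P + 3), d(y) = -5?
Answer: -767/10604 ≈ -0.072331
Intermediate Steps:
a(P, S) = -6*(8 + S)/(3 + P) (a(P, S) = -6*(S + 8)/(P + 3) = -6*(8 + S)/(3 + P))
q(X, u) = -81 + X**2 (q(X, u) = 4 + (X*X - 85) = 4 + (X**2 - 85) = 4 + (-85 + X**2) = -81 + X**2)
A(K) = -5*K + 240/(3 + K) (A(K) = -5*(K + 6*(-8 - 1*0)/(3 + K)) = -5*(K + 6*(-8 + 0)/(3 + K)) = -5*(K + 6*(-8)/(3 + K)) = -5*(K - 48/(3 + K)) = -5*K + 240/(3 + K))
q(-4, -28)/A(-180) = (-81 + (-4)**2)/((5*(48 - 1*(-180)*(3 - 180))/(3 - 180))) = (-81 + 16)/((5*(48 - 1*(-180)*(-177))/(-177))) = -65*(-177/(5*(48 - 31860))) = -65/(5*(-1/177)*(-31812)) = -65/53020/59 = -65*59/53020 = -767/10604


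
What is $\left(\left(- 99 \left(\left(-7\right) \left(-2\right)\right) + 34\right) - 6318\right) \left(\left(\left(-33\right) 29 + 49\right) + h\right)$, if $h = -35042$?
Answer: $275736500$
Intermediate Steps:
$\left(\left(- 99 \left(\left(-7\right) \left(-2\right)\right) + 34\right) - 6318\right) \left(\left(\left(-33\right) 29 + 49\right) + h\right) = \left(\left(- 99 \left(\left(-7\right) \left(-2\right)\right) + 34\right) - 6318\right) \left(\left(\left(-33\right) 29 + 49\right) - 35042\right) = \left(\left(\left(-99\right) 14 + 34\right) - 6318\right) \left(\left(-957 + 49\right) - 35042\right) = \left(\left(-1386 + 34\right) - 6318\right) \left(-908 - 35042\right) = \left(-1352 - 6318\right) \left(-35950\right) = \left(-7670\right) \left(-35950\right) = 275736500$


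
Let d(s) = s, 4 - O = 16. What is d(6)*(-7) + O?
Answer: -54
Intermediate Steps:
O = -12 (O = 4 - 1*16 = 4 - 16 = -12)
d(6)*(-7) + O = 6*(-7) - 12 = -42 - 12 = -54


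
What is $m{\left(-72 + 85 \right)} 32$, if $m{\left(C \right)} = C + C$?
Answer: $832$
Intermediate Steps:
$m{\left(C \right)} = 2 C$
$m{\left(-72 + 85 \right)} 32 = 2 \left(-72 + 85\right) 32 = 2 \cdot 13 \cdot 32 = 26 \cdot 32 = 832$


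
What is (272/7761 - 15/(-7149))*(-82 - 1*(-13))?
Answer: -15800563/6164821 ≈ -2.5630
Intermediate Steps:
(272/7761 - 15/(-7149))*(-82 - 1*(-13)) = (272*(1/7761) - 15*(-1/7149))*(-82 + 13) = (272/7761 + 5/2383)*(-69) = (686981/18494463)*(-69) = -15800563/6164821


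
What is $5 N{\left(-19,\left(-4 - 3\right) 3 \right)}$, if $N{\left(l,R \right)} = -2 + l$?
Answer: $-105$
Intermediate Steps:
$5 N{\left(-19,\left(-4 - 3\right) 3 \right)} = 5 \left(-2 - 19\right) = 5 \left(-21\right) = -105$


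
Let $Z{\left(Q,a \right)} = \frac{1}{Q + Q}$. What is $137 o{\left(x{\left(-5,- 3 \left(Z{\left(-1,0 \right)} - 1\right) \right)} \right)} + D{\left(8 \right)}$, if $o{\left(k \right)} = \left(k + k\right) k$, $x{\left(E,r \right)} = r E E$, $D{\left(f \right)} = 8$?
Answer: $\frac{6935641}{2} \approx 3.4678 \cdot 10^{6}$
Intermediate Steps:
$Z{\left(Q,a \right)} = \frac{1}{2 Q}$
$x{\left(E,r \right)} = r E^{2}$ ($x{\left(E,r \right)} = E r E = r E^{2}$)
$o{\left(k \right)} = 2 k^{2}$ ($o{\left(k \right)} = 2 k k = 2 k^{2}$)
$137 o{\left(x{\left(-5,- 3 \left(Z{\left(-1,0 \right)} - 1\right) \right)} \right)} + D{\left(8 \right)} = 137 \cdot 2 \left(- 3 \left(\frac{1}{2 \left(-1\right)} - 1\right) \left(-5\right)^{2}\right)^{2} + 8 = 137 \cdot 2 \left(- 3 \left(\frac{1}{2} \left(-1\right) - 1\right) 25\right)^{2} + 8 = 137 \cdot 2 \left(- 3 \left(- \frac{1}{2} - 1\right) 25\right)^{2} + 8 = 137 \cdot 2 \left(\left(-3\right) \left(- \frac{3}{2}\right) 25\right)^{2} + 8 = 137 \cdot 2 \left(\frac{9}{2} \cdot 25\right)^{2} + 8 = 137 \cdot 2 \left(\frac{225}{2}\right)^{2} + 8 = 137 \cdot 2 \cdot \frac{50625}{4} + 8 = 137 \cdot \frac{50625}{2} + 8 = \frac{6935625}{2} + 8 = \frac{6935641}{2}$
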